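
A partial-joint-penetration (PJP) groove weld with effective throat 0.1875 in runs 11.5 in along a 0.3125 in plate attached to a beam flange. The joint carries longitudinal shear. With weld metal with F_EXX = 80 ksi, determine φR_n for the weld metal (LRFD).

φR_n ≈ 77.6 kips

Effective throat (given) t_e = 0.1875 in.
A_we = 0.1875 × 11.5 = 2.156 in².
F_nw = 0.6 F_EXX = 48 ksi.
φR_n = 0.75 × 48 × 2.156 = 77.62 kips.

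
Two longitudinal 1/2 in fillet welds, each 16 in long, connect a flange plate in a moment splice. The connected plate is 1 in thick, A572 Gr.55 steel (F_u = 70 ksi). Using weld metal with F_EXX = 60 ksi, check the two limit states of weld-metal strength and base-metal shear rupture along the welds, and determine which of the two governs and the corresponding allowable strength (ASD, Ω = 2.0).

R_n/Ω ≈ 204 kips (weld metal governs)

t_e = 0.707 × 0.5 = 0.3535 in; L = 32 in.
Weld metal: R_n/Ω = (1/2.0) × 0.6 × 60 × 0.3535 × 32 = 203.6 kips.
Base metal (shear rupture): R_n/Ω = (1/2.0) × 0.6 × 70 × 1 × 32 = 672 kips.
Governing: weld metal.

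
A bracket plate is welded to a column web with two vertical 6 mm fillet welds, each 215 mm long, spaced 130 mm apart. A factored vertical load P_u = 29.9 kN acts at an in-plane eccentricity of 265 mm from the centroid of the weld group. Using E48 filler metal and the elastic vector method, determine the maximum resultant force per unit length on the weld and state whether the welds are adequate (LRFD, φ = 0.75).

f_max ≈ 328 N/mm; adequate

E48XX → F_EXX = 480 MPa.
Total weld length L_w = 430 mm. Treat welds as unit-width lines.
Polar moment about centroid: J = 2[d³/12 + d(b/2)²] = 2[215³/12 + 215×65²] = 3473000 mm³.
Direct shear f_v = P/L_w = 29.9×10³ / 430 = 69.53 N/mm (vertical).
Torsion M = P·e = 29.9×10³ × 265 = 7923500 N·mm.
Critical point at (x, y) = (65, 107.5) from centroid. f_tx = M·y/J = 245.2 N/mm; f_ty = M·x/J = 148.3 N/mm.
Resultant f_max = √[f_tx² + (f_v + f_ty)²] = √[245.2² + (69.53 + 148.3)²] = 328 N/mm.
Capacity per unit length: φr_n = 0.75 × 0.6 × 480 × (0.707 × 6) = 916.3 N/mm.
328 ≤ 916.3 → adequate.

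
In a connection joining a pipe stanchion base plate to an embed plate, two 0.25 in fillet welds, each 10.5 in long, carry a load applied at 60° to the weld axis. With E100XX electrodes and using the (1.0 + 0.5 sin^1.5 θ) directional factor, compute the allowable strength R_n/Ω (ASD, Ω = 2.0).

E100XX → F_EXX = 100 ksi.
t_e = 0.707 × 0.25 = 0.1767 in; A_we = 0.1767 × 21 = 3.712 in².
Directional factor: 1.0 + 0.5 sin^1.5(60°) = 1.403.
F_nw = 0.6 × 100 × 1.403 = 84.18 ksi.
R_n/Ω = (84.18 × 3.712) / 2.0 = 156.2 kip.

R_n/Ω ≈ 156 kip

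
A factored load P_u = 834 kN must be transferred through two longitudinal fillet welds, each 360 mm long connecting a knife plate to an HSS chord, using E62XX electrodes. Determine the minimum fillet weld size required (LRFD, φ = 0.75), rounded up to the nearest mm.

E62XX → F_EXX = 620 MPa.
Total weld length L = 720 mm.
Required throat t_e = P_u / (φ × 0.6 F_EXX × L) = 834 / (0.75 × 0.6 × 620 × 720 × 10⁻³) = 4.152 mm.
Required leg w = t_e / 0.707 = 5.872 mm → use 6 mm.

w = 6 mm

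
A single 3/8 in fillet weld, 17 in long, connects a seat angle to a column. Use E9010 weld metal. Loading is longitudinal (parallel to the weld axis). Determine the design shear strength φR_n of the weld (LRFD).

E90XX → F_EXX = 90 ksi.
Effective throat t_e = 0.707 × 0.375 = 0.2651 in.
Total length L = 17 in; A_we = 0.2651 × 17 = 4.507 in².
F_nw = 0.6 F_EXX = 0.6 × 90 = 54 ksi.
φR_n = 0.75 × 54 × 4.507 = 182.5 kip.

φR_n ≈ 183 kip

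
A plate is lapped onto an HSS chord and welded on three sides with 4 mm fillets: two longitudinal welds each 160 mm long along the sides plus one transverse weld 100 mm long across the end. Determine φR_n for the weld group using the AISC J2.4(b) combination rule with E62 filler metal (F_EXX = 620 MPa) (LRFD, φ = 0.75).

φR_n ≈ 333 kN

t_e = 0.707 × 4 = 2.828 mm.
R_nwl = 0.6 × 620 × 2.828 × 320 × 10⁻³ = 336.6 kN (longitudinal, 2 welds).
R_nwt = 0.6 × 620 × 2.828 × 100 × 10⁻³ = 105.2 kN (transverse, base value).
(i) R_nwl + R_nwt = 441.8 kN; (ii) 0.85 R_nwl + 1.5 R_nwt = 444 kN.
R_n = max = 444 kN [governs: (ii)]; φR_n = 333 kN.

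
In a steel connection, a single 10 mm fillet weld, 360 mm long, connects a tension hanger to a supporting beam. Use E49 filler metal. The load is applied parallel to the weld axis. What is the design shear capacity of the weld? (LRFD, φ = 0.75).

E49XX → F_EXX = 490 MPa.
Effective throat t_e = 0.707 × 10 = 7.07 mm.
Total length L = 360 mm; A_we = 7.07 × 360 = 2545 mm².
F_nw = 0.6 F_EXX = 0.6 × 490 = 294 MPa.
φR_n = 0.75 × 294 × 2545 × 10⁻³ = 561.2 kN.

φR_n ≈ 561 kN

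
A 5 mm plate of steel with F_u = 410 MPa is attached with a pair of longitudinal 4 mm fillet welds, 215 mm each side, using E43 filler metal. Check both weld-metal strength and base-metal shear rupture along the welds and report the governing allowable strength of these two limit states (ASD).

E43XX → F_EXX = 430 MPa.
t_e = 0.707 × 4 = 2.828 mm; L = 430 mm.
Weld metal: R_n/Ω = (1/2.0) × 0.6 × 430 × 2.828 × 430 × 10⁻³ = 156.9 kN.
Base metal (shear rupture): R_n/Ω = (1/2.0) × 0.6 × 410 × 5 × 430 × 10⁻³ = 264.4 kN.
Governing: weld metal.

R_n/Ω ≈ 157 kN (weld metal governs)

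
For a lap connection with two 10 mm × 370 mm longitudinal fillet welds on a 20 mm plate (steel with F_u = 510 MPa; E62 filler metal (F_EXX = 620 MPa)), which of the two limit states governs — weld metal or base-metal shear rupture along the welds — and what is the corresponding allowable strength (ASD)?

t_e = 0.707 × 10 = 7.07 mm; L = 740 mm.
Weld metal: R_n/Ω = (1/2.0) × 0.6 × 620 × 7.07 × 740 × 10⁻³ = 973.1 kN.
Base metal (shear rupture): R_n/Ω = (1/2.0) × 0.6 × 510 × 20 × 740 × 10⁻³ = 2264 kN.
Governing: weld metal.

R_n/Ω ≈ 973 kN (weld metal governs)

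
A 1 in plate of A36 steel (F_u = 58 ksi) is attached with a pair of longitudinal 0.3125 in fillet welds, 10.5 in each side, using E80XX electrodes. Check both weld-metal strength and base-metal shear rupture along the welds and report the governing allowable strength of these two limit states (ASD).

E80XX → F_EXX = 80 ksi.
t_e = 0.707 × 0.3125 = 0.2209 in; L = 21 in.
Weld metal: R_n/Ω = (1/2.0) × 0.6 × 80 × 0.2209 × 21 = 111.4 kip.
Base metal (shear rupture): R_n/Ω = (1/2.0) × 0.6 × 58 × 1 × 21 = 365.4 kip.
Governing: weld metal.

R_n/Ω ≈ 111 kip (weld metal governs)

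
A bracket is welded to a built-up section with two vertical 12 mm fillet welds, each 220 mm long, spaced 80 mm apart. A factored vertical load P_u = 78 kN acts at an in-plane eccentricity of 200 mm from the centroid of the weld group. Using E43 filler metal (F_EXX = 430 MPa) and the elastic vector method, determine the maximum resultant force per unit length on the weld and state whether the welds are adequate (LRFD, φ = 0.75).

Total weld length L_w = 440 mm. Treat welds as unit-width lines.
Polar moment about centroid: J = 2[d³/12 + d(b/2)²] = 2[220³/12 + 220×40²] = 2479000 mm³.
Direct shear f_v = P/L_w = 78×10³ / 440 = 177.3 N/mm (vertical).
Torsion M = P·e = 78×10³ × 200 = 15600000 N·mm.
Critical point at (x, y) = (40, 110) from centroid. f_tx = M·y/J = 692.3 N/mm; f_ty = M·x/J = 251.7 N/mm.
Resultant f_max = √[f_tx² + (f_v + f_ty)²] = √[692.3² + (177.3 + 251.7)²] = 814.5 N/mm.
Capacity per unit length: φr_n = 0.75 × 0.6 × 430 × (0.707 × 12) = 1642 N/mm.
814.5 ≤ 1642 → adequate.

f_max ≈ 814 N/mm; adequate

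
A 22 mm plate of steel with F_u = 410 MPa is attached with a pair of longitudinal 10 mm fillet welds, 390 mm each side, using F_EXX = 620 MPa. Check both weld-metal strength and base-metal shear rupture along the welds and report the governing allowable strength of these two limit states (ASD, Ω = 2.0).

t_e = 0.707 × 10 = 7.07 mm; L = 780 mm.
Weld metal: R_n/Ω = (1/2.0) × 0.6 × 620 × 7.07 × 780 × 10⁻³ = 1026 kN.
Base metal (shear rupture): R_n/Ω = (1/2.0) × 0.6 × 410 × 22 × 780 × 10⁻³ = 2111 kN.
Governing: weld metal.

R_n/Ω ≈ 1030 kN (weld metal governs)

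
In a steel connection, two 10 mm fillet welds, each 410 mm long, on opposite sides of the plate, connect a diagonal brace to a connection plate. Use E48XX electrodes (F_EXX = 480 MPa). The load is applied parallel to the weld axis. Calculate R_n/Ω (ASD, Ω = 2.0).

R_n/Ω ≈ 835 kN

Effective throat t_e = 0.707 × 10 = 7.07 mm.
Total length L = 820 mm; A_we = 7.07 × 820 = 5797 mm².
F_nw = 0.6 F_EXX = 0.6 × 480 = 288 MPa.
R_n = 288 × 5797 × 10⁻³ = 1670 kN; R_n/Ω = 1670/2.0 = 834.8 kN.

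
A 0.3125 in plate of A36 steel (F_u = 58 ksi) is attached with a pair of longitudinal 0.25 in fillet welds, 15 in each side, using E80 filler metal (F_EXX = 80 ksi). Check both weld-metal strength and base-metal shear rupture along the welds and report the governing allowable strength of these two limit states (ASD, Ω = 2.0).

R_n/Ω ≈ 127 kip (weld metal governs)

t_e = 0.707 × 0.25 = 0.1767 in; L = 30 in.
Weld metal: R_n/Ω = (1/2.0) × 0.6 × 80 × 0.1767 × 30 = 127.3 kip.
Base metal (shear rupture): R_n/Ω = (1/2.0) × 0.6 × 58 × 0.3125 × 30 = 163.1 kip.
Governing: weld metal.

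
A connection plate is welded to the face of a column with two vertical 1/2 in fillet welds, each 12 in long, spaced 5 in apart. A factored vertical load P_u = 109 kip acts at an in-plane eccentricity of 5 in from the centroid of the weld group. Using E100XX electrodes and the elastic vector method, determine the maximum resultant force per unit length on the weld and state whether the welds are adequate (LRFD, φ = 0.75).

E100XX → F_EXX = 100 ksi.
Total weld length L_w = 24 in. Treat welds as unit-width lines.
Polar moment about centroid: J = 2[d³/12 + d(b/2)²] = 2[12³/12 + 12×2.5²] = 438 in³.
Direct shear f_v = P/L_w = 109 / 24 = 4.542 kip/in (vertical).
Torsion M = P·e = 109 × 5 = 545 kip·in.
Critical point at (x, y) = (2.5, 6) from centroid. f_tx = M·y/J = 7.466 kip/in; f_ty = M·x/J = 3.111 kip/in.
Resultant f_max = √[f_tx² + (f_v + f_ty)²] = √[7.466² + (4.542 + 3.111)²] = 10.69 kip/in.
Capacity per unit length: φr_n = 0.75 × 0.6 × 100 × (0.707 × 0.5) = 15.91 kip/in.
10.69 ≤ 15.91 → adequate.

f_max ≈ 10.7 kip/in; adequate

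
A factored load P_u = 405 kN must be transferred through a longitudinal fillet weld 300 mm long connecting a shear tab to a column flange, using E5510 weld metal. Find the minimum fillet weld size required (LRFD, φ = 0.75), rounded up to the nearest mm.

w = 8 mm

E55XX → F_EXX = 550 MPa.
Total weld length L = 300 mm.
Required throat t_e = P_u / (φ × 0.6 F_EXX × L) = 405 / (0.75 × 0.6 × 550 × 300 × 10⁻³) = 5.455 mm.
Required leg w = t_e / 0.707 = 7.715 mm → use 8 mm.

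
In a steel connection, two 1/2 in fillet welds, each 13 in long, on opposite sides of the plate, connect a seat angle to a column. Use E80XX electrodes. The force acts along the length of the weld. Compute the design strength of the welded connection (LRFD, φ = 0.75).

φR_n ≈ 331 kip

E80XX → F_EXX = 80 ksi.
Effective throat t_e = 0.707 × 0.5 = 0.3535 in.
Total length L = 26 in; A_we = 0.3535 × 26 = 9.191 in².
F_nw = 0.6 F_EXX = 0.6 × 80 = 48 ksi.
φR_n = 0.75 × 48 × 9.191 = 330.9 kip.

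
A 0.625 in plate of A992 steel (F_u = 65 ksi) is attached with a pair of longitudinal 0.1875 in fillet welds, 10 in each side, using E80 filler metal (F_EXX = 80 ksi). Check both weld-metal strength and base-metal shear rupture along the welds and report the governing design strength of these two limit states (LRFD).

t_e = 0.707 × 0.1875 = 0.1326 in; L = 20 in.
Weld metal: φR_n = 0.75 × 0.6 × 80 × 0.1326 × 20 = 95.44 kip.
Base metal (shear rupture): φR_n = 0.75 × 0.6 × 65 × 0.625 × 20 = 365.6 kip.
Governing: weld metal.

φR_n ≈ 95.4 kip (weld metal governs)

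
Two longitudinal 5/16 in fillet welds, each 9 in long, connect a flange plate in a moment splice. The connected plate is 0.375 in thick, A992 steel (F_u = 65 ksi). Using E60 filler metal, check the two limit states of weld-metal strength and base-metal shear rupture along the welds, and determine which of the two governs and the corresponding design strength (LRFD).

E60XX → F_EXX = 60 ksi.
t_e = 0.707 × 0.3125 = 0.2209 in; L = 18 in.
Weld metal: φR_n = 0.75 × 0.6 × 60 × 0.2209 × 18 = 107.4 kip.
Base metal (shear rupture): φR_n = 0.75 × 0.6 × 65 × 0.375 × 18 = 197.4 kip.
Governing: weld metal.

φR_n ≈ 107 kip (weld metal governs)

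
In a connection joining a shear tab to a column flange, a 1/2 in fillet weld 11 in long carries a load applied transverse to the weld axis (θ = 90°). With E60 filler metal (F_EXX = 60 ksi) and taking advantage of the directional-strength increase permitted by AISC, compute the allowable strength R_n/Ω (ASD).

t_e = 0.707 × 0.5 = 0.3535 in; A_we = 0.3535 × 11 = 3.888 in².
Directional factor: 1.0 + 0.5 sin^1.5(90°) = 1.5.
F_nw = 0.6 × 60 × 1.5 = 54 ksi.
R_n/Ω = (54 × 3.888) / 2.0 = 105 kips.

R_n/Ω ≈ 105 kips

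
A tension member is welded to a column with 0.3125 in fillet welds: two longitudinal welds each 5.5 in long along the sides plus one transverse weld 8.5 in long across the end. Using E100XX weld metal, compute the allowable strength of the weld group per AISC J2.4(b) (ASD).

R_n/Ω ≈ 146 kip

E100XX → F_EXX = 100 ksi.
t_e = 0.707 × 0.3125 = 0.2209 in.
R_nwl = 0.6 × 100 × 0.2209 × 11 = 145.8 kip (longitudinal, 2 welds).
R_nwt = 0.6 × 100 × 0.2209 × 8.5 = 112.7 kip (transverse, base value).
(i) R_nwl + R_nwt = 258.5 kip; (ii) 0.85 R_nwl + 1.5 R_nwt = 293 kip.
R_n = max = 293 kip [governs: (ii)]; R_n/Ω = 146.5 kip.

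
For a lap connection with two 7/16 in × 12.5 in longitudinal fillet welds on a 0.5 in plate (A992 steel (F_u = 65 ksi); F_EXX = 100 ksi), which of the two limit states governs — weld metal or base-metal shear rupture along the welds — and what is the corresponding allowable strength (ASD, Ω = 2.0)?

R_n/Ω ≈ 232 kip (weld metal governs)

t_e = 0.707 × 0.4375 = 0.3093 in; L = 25 in.
Weld metal: R_n/Ω = (1/2.0) × 0.6 × 100 × 0.3093 × 25 = 232 kip.
Base metal (shear rupture): R_n/Ω = (1/2.0) × 0.6 × 65 × 0.5 × 25 = 243.8 kip.
Governing: weld metal.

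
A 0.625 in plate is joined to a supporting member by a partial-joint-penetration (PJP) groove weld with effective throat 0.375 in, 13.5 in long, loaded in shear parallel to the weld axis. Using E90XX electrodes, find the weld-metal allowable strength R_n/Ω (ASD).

E90XX → F_EXX = 90 ksi.
Effective throat (given) t_e = 0.375 in.
A_we = 0.375 × 13.5 = 5.062 in².
F_nw = 0.6 F_EXX = 54 ksi.
R_n/Ω = (54 × 5.062) / 2.0 = 136.7 kips.

R_n/Ω ≈ 137 kips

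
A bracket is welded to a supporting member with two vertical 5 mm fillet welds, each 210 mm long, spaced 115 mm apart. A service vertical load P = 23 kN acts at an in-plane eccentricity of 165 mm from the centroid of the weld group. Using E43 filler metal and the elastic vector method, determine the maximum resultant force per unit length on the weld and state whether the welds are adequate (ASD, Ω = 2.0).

E43XX → F_EXX = 430 MPa.
Total weld length L_w = 420 mm. Treat welds as unit-width lines.
Polar moment about centroid: J = 2[d³/12 + d(b/2)²] = 2[210³/12 + 210×57.5²] = 2932000 mm³.
Direct shear f_v = P/L_w = 23×10³ / 420 = 54.76 N/mm (vertical).
Torsion M = P·e = 23×10³ × 165 = 3795000 N·mm.
Critical point at (x, y) = (57.5, 105) from centroid. f_tx = M·y/J = 135.9 N/mm; f_ty = M·x/J = 74.42 N/mm.
Resultant f_max = √[f_tx² + (f_v + f_ty)²] = √[135.9² + (54.76 + 74.42)²] = 187.5 N/mm.
Capacity per unit length: r_n/Ω = (1/2.0) × 0.6 × 430 × (0.707 × 5) = 456 N/mm.
187.5 ≤ 456 → adequate.

f_max ≈ 188 N/mm; adequate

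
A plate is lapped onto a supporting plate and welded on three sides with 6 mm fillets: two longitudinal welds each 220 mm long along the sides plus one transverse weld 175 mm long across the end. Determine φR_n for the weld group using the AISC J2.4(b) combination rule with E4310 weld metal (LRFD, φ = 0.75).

φR_n ≈ 522 kN

E43XX → F_EXX = 430 MPa.
t_e = 0.707 × 6 = 4.242 mm.
R_nwl = 0.6 × 430 × 4.242 × 440 × 10⁻³ = 481.6 kN (longitudinal, 2 welds).
R_nwt = 0.6 × 430 × 4.242 × 175 × 10⁻³ = 191.5 kN (transverse, base value).
(i) R_nwl + R_nwt = 673.1 kN; (ii) 0.85 R_nwl + 1.5 R_nwt = 696.6 kN.
R_n = max = 696.6 kN [governs: (ii)]; φR_n = 522.5 kN.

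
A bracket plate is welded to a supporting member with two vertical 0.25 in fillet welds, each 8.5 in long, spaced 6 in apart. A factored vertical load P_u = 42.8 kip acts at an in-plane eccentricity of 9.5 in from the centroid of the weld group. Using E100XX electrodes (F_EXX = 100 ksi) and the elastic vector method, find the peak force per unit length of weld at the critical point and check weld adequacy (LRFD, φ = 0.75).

f_max ≈ 9.95 kip/in; NOT adequate

Total weld length L_w = 17 in. Treat welds as unit-width lines.
Polar moment about centroid: J = 2[d³/12 + d(b/2)²] = 2[8.5³/12 + 8.5×3²] = 255.4 in³.
Direct shear f_v = P/L_w = 42.8 / 17 = 2.518 kip/in (vertical).
Torsion M = P·e = 42.8 × 9.5 = 406.6 kip·in.
Critical point at (x, y) = (3, 4.25) from centroid. f_tx = M·y/J = 6.767 kip/in; f_ty = M·x/J = 4.777 kip/in.
Resultant f_max = √[f_tx² + (f_v + f_ty)²] = √[6.767² + (2.518 + 4.777)²] = 9.95 kip/in.
Capacity per unit length: φr_n = 0.75 × 0.6 × 100 × (0.707 × 0.25) = 7.954 kip/in.
9.95 > 7.954 → NOT adequate.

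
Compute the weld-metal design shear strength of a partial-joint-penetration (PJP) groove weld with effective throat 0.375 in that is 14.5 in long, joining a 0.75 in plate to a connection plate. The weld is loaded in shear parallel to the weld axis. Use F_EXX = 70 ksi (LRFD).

φR_n ≈ 171 kip

Effective throat (given) t_e = 0.375 in.
A_we = 0.375 × 14.5 = 5.438 in².
F_nw = 0.6 F_EXX = 42 ksi.
φR_n = 0.75 × 42 × 5.438 = 171.3 kip.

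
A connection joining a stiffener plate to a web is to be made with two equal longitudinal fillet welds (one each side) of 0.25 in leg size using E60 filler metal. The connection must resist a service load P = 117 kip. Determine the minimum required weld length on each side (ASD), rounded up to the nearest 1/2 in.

E60XX → F_EXX = 60 ksi.
Throat t_e = 0.707 × 0.25 = 0.1767 in.
r_n/Ω = (0.6 × 60 × 0.1767) / 2.0 = 3.181 kip/in.
L_req = P / (r_n/Ω) = 117 / 3.181 = 36.78 in total.
Per side: 36.78 / 2 = 18.39 in.
Round up → use L = 18.5 in on each side.

L = 18.5 in on each side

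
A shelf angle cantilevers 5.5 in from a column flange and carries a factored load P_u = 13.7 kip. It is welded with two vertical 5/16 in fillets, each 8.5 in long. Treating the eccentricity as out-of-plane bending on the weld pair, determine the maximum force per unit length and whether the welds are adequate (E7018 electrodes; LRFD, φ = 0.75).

f_max ≈ 3.23 kip/in; adequate

E70XX → F_EXX = 70 ksi.
L_w = 2 × 8.5 = 17 in; section modulus (unit throat) S = 2 × L²/6 = 24.08 in².
Direct shear f_v = P/L_w = 13.7/17 = 0.8059 kip/in.
Moment M = P × e = 13.7 × 5.5 = 75.35 kip·in; bending f_b = M/S = 3.129 kip/in.
f_max = √(f_v² + f_b²) = √(0.8059² + 3.129²) = 3.231 kip/in.
φr_n = 0.75 × 0.6 × 70 × (0.707 × 0.3125) = 6.96 kip/in → adequate.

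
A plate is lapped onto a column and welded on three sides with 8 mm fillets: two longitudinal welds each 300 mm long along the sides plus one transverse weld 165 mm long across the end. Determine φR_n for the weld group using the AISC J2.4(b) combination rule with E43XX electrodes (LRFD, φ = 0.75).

E43XX → F_EXX = 430 MPa.
t_e = 0.707 × 8 = 5.656 mm.
R_nwl = 0.6 × 430 × 5.656 × 600 × 10⁻³ = 875.5 kN (longitudinal, 2 welds).
R_nwt = 0.6 × 430 × 5.656 × 165 × 10⁻³ = 240.8 kN (transverse, base value).
(i) R_nwl + R_nwt = 1116 kN; (ii) 0.85 R_nwl + 1.5 R_nwt = 1105 kN.
R_n = max = 1116 kN [governs: (i)]; φR_n = 837.2 kN.

φR_n ≈ 837 kN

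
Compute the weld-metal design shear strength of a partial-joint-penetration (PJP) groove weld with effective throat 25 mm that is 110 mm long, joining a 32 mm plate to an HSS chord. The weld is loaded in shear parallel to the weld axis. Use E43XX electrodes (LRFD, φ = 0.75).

φR_n ≈ 532 kN

E43XX → F_EXX = 430 MPa.
Effective throat (given) t_e = 25 mm.
A_we = 25 × 110 = 2750 mm².
F_nw = 0.6 F_EXX = 258 MPa.
φR_n = 0.75 × 258 × 2750 × 10⁻³ = 532.1 kN.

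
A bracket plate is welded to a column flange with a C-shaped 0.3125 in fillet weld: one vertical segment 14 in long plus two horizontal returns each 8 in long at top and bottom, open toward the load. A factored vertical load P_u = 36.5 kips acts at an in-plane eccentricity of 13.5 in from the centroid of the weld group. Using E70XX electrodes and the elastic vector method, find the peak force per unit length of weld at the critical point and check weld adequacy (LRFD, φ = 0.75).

f_max ≈ 4.57 kip/in; adequate

E70XX → F_EXX = 70 ksi.
Total weld length L_w = 30 in. Treat welds as unit-width lines.
Centroid: x̄ = 2×8×4 / 30 = 2.133 in from the vertical weld.
Polar moment about centroid: J = I_x + I_y = [14³/12 + 2×8×7²] + [14×2.133² + 2(8³/12 + 8×1.867²)] = 1217 in³.
Direct shear f_v = P/L_w = 36.5 / 30 = 1.217 kip/in (vertical).
Torsion M = P·e = 36.5 × 13.5 = 492.75 kip·in.
Critical point at (x, y) = (5.867, 7) from centroid. f_tx = M·y/J = 2.833 kip/in; f_ty = M·x/J = 2.374 kip/in.
Resultant f_max = √[f_tx² + (f_v + f_ty)²] = √[2.833² + (1.217 + 2.374)²] = 4.574 kip/in.
Capacity per unit length: φr_n = 0.75 × 0.6 × 70 × (0.707 × 0.3125) = 6.96 kip/in.
4.574 ≤ 6.96 → adequate.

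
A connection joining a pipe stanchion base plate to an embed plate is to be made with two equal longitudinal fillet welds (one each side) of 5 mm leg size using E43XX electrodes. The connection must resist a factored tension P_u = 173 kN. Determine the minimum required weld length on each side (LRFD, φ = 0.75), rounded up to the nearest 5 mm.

E43XX → F_EXX = 430 MPa.
Throat t_e = 0.707 × 5 = 3.535 mm.
φr_n = 0.75 × 0.6 × 430 × 3.535 × 10⁻³ = 0.684 kN/mm.
L_req = P_u / φr_n = 173 / 0.684 = 252.9 mm total.
Per side: 252.9 / 2 = 126.5 mm.
Round up → use L = 130 mm on each side.

L = 130 mm on each side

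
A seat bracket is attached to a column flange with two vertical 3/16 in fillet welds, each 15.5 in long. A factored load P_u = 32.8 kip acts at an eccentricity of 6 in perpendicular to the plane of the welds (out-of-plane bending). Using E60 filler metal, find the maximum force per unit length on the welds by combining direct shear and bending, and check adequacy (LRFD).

f_max ≈ 2.68 kip/in; adequate

E60XX → F_EXX = 60 ksi.
L_w = 2 × 15.5 = 31 in; section modulus (unit throat) S = 2 × L²/6 = 80.08 in².
Direct shear f_v = P/L_w = 32.8/31 = 1.058 kip/in.
Moment M = P × e = 32.8 × 6 = 196.8 kip·in; bending f_b = M/S = 2.457 kip/in.
f_max = √(f_v² + f_b²) = √(1.058² + 2.457²) = 2.676 kip/in.
φr_n = 0.75 × 0.6 × 60 × (0.707 × 0.1875) = 3.579 kip/in → adequate.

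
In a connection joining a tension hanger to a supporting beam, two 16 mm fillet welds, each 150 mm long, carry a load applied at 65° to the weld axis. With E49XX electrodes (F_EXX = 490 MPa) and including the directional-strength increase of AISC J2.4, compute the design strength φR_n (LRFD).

φR_n ≈ 1070 kN

t_e = 0.707 × 16 = 11.31 mm; A_we = 11.31 × 300 = 3394 mm².
Directional factor: 1.0 + 0.5 sin^1.5(65°) = 1.431.
F_nw = 0.6 × 490 × 1.431 = 420.8 MPa.
φR_n = 0.75 × 420.8 × 3394 × 10⁻³ = 1071 kN.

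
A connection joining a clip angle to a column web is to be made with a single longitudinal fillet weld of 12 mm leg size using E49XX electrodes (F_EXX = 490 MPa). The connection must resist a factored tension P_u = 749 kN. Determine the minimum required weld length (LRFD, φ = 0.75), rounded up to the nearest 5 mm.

L = 405 mm

Throat t_e = 0.707 × 12 = 8.484 mm.
φr_n = 0.75 × 0.6 × 490 × 8.484 × 10⁻³ = 1.871 kN/mm.
L_req = P_u / φr_n = 749 / 1.871 = 400.4 mm total.
Round up → use L = 405 mm.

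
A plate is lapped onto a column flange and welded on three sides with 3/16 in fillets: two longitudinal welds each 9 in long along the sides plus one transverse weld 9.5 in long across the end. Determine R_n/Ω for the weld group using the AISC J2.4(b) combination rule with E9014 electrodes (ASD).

R_n/Ω ≈ 106 kips

E90XX → F_EXX = 90 ksi.
t_e = 0.707 × 0.1875 = 0.1326 in.
R_nwl = 0.6 × 90 × 0.1326 × 18 = 128.9 kips (longitudinal, 2 welds).
R_nwt = 0.6 × 90 × 0.1326 × 9.5 = 68 kips (transverse, base value).
(i) R_nwl + R_nwt = 196.9 kips; (ii) 0.85 R_nwl + 1.5 R_nwt = 211.5 kips.
R_n = max = 211.5 kips [governs: (ii)]; R_n/Ω = 105.8 kips.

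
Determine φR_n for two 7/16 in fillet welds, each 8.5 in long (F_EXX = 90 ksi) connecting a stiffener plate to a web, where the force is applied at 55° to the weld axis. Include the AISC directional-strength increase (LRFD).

t_e = 0.707 × 0.4375 = 0.3093 in; A_we = 0.3093 × 17 = 5.258 in².
Directional factor: 1.0 + 0.5 sin^1.5(55°) = 1.371.
F_nw = 0.6 × 90 × 1.371 = 74.02 ksi.
φR_n = 0.75 × 74.02 × 5.258 = 291.9 kips.

φR_n ≈ 292 kips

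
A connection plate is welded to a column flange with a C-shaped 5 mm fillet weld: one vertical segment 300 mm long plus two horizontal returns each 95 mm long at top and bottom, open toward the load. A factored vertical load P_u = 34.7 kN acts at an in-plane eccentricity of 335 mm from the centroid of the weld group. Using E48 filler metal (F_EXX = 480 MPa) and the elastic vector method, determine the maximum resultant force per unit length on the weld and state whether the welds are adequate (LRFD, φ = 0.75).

f_max ≈ 321 N/mm; adequate

Total weld length L_w = 490 mm. Treat welds as unit-width lines.
Centroid: x̄ = 2×95×47.5 / 490 = 18.42 mm from the vertical weld.
Polar moment about centroid: J = I_x + I_y = [300³/12 + 2×95×150²] + [300×18.42² + 2(95³/12 + 95×29.08²)] = 6930000 mm³.
Direct shear f_v = P/L_w = 34.7×10³ / 490 = 70.82 N/mm (vertical).
Torsion M = P·e = 34.7×10³ × 335 = 11624000 N·mm.
Critical point at (x, y) = (76.58, 150) from centroid. f_tx = M·y/J = 251.6 N/mm; f_ty = M·x/J = 128.5 N/mm.
Resultant f_max = √[f_tx² + (f_v + f_ty)²] = √[251.6² + (70.82 + 128.5)²] = 321 N/mm.
Capacity per unit length: φr_n = 0.75 × 0.6 × 480 × (0.707 × 5) = 763.6 N/mm.
321 ≤ 763.6 → adequate.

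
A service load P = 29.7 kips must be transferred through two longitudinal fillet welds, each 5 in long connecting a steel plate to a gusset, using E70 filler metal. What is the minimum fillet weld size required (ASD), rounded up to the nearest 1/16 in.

E70XX → F_EXX = 70 ksi.
Total weld length L = 10 in.
Required throat t_e = P × Ω / (0.6 F_EXX × L) = 29.7 × 2.0 / (0.6 × 70 × 10) = 0.1414 in.
Required leg w = t_e / 0.707 = 0.2 in → use 1/4 in.

w = 1/4 in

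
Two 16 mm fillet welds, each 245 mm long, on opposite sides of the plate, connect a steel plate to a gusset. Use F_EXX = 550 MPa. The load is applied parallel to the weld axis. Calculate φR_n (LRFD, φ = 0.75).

Effective throat t_e = 0.707 × 16 = 11.31 mm.
Total length L = 490 mm; A_we = 11.31 × 490 = 5543 mm².
F_nw = 0.6 F_EXX = 0.6 × 550 = 330 MPa.
φR_n = 0.75 × 330 × 5543 × 10⁻³ = 1372 kN.

φR_n ≈ 1370 kN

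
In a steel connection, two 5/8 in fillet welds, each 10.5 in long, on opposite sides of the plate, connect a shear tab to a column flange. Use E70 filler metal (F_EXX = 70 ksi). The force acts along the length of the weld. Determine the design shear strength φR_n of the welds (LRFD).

φR_n ≈ 292 kip

Effective throat t_e = 0.707 × 0.625 = 0.4419 in.
Total length L = 21 in; A_we = 0.4419 × 21 = 9.279 in².
F_nw = 0.6 F_EXX = 0.6 × 70 = 42 ksi.
φR_n = 0.75 × 42 × 9.279 = 292.3 kip.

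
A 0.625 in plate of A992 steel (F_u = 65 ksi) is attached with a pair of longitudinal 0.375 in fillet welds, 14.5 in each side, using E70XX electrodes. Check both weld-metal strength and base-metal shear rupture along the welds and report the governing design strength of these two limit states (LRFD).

φR_n ≈ 242 kip (weld metal governs)

E70XX → F_EXX = 70 ksi.
t_e = 0.707 × 0.375 = 0.2651 in; L = 29 in.
Weld metal: φR_n = 0.75 × 0.6 × 70 × 0.2651 × 29 = 242.2 kip.
Base metal (shear rupture): φR_n = 0.75 × 0.6 × 65 × 0.625 × 29 = 530.2 kip.
Governing: weld metal.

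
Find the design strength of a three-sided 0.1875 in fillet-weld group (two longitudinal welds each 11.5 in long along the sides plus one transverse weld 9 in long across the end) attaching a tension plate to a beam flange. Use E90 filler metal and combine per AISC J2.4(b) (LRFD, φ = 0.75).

E90XX → F_EXX = 90 ksi.
t_e = 0.707 × 0.1875 = 0.1326 in.
R_nwl = 0.6 × 90 × 0.1326 × 23 = 164.6 kips (longitudinal, 2 welds).
R_nwt = 0.6 × 90 × 0.1326 × 9 = 64.43 kips (transverse, base value).
(i) R_nwl + R_nwt = 229.1 kips; (ii) 0.85 R_nwl + 1.5 R_nwt = 236.6 kips.
R_n = max = 236.6 kips [governs: (ii)]; φR_n = 177.4 kips.

φR_n ≈ 177 kips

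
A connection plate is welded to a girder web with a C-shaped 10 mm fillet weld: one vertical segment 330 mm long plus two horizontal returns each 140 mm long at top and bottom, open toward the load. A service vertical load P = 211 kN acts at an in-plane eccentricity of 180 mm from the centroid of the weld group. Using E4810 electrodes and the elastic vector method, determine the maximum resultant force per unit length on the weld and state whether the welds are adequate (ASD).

f_max ≈ 872 N/mm; adequate

E48XX → F_EXX = 480 MPa.
Total weld length L_w = 610 mm. Treat welds as unit-width lines.
Centroid: x̄ = 2×140×70 / 610 = 32.13 mm from the vertical weld.
Polar moment about centroid: J = I_x + I_y = [330³/12 + 2×140×165²] + [330×32.13² + 2(140³/12 + 140×37.87²)] = 11820000 mm³.
Direct shear f_v = P/L_w = 211×10³ / 610 = 345.9 N/mm (vertical).
Torsion M = P·e = 211×10³ × 180 = 37980000 N·mm.
Critical point at (x, y) = (107.9, 165) from centroid. f_tx = M·y/J = 530.3 N/mm; f_ty = M·x/J = 346.7 N/mm.
Resultant f_max = √[f_tx² + (f_v + f_ty)²] = √[530.3² + (345.9 + 346.7)²] = 872.3 N/mm.
Capacity per unit length: r_n/Ω = (1/2.0) × 0.6 × 480 × (0.707 × 10) = 1018 N/mm.
872.3 ≤ 1018 → adequate.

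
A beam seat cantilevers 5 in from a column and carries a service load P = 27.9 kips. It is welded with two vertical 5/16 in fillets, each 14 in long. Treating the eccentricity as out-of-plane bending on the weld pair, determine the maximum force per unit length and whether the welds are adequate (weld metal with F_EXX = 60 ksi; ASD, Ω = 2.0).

L_w = 2 × 14 = 28 in; section modulus (unit throat) S = 2 × L²/6 = 65.33 in².
Direct shear f_v = P/L_w = 27.9/28 = 0.9964 kip/in.
Moment M = P × e = 27.9 × 5 = 139.5 kip·in; bending f_b = M/S = 2.135 kip/in.
f_max = √(f_v² + f_b²) = √(0.9964² + 2.135²) = 2.356 kip/in.
r_n/Ω = (1/2.0) × 0.6 × 60 × (0.707 × 0.3125) = 3.977 kip/in → adequate.

f_max ≈ 2.36 kip/in; adequate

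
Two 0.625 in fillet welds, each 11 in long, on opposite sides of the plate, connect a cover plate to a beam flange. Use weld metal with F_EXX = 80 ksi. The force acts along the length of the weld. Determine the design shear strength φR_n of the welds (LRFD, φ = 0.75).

Effective throat t_e = 0.707 × 0.625 = 0.4419 in.
Total length L = 22 in; A_we = 0.4419 × 22 = 9.721 in².
F_nw = 0.6 F_EXX = 0.6 × 80 = 48 ksi.
φR_n = 0.75 × 48 × 9.721 = 350 kips.

φR_n ≈ 350 kips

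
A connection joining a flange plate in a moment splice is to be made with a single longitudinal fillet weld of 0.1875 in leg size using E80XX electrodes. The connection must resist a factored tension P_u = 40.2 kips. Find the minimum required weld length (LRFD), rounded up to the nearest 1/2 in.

E80XX → F_EXX = 80 ksi.
Throat t_e = 0.707 × 0.1875 = 0.1326 in.
φr_n = 0.75 × 0.6 × 80 × 0.1326 = 4.772 kips/in.
L_req = P_u / φr_n = 40.2 / 4.772 = 8.424 in total.
Round up → use L = 8.5 in.

L = 8.5 in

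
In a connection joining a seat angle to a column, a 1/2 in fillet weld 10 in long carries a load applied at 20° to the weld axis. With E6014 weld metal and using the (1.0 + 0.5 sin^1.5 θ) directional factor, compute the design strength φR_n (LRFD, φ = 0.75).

E60XX → F_EXX = 60 ksi.
t_e = 0.707 × 0.5 = 0.3535 in; A_we = 0.3535 × 10 = 3.535 in².
Directional factor: 1.0 + 0.5 sin^1.5(20°) = 1.1.
F_nw = 0.6 × 60 × 1.1 = 39.6 ksi.
φR_n = 0.75 × 39.6 × 3.535 = 105 kip.

φR_n ≈ 105 kip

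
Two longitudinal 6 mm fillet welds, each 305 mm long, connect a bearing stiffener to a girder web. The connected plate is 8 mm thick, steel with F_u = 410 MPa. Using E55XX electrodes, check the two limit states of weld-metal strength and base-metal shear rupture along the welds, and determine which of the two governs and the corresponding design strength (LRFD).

φR_n ≈ 640 kN (weld metal governs)

E55XX → F_EXX = 550 MPa.
t_e = 0.707 × 6 = 4.242 mm; L = 610 mm.
Weld metal: φR_n = 0.75 × 0.6 × 550 × 4.242 × 610 × 10⁻³ = 640.4 kN.
Base metal (shear rupture): φR_n = 0.75 × 0.6 × 410 × 8 × 610 × 10⁻³ = 900.4 kN.
Governing: weld metal.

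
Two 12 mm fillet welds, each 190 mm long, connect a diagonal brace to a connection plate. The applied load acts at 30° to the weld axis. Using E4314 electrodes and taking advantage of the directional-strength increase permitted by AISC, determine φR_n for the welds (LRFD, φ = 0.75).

φR_n ≈ 734 kN

E43XX → F_EXX = 430 MPa.
t_e = 0.707 × 12 = 8.484 mm; A_we = 8.484 × 380 = 3224 mm².
Directional factor: 1.0 + 0.5 sin^1.5(30°) = 1.177.
F_nw = 0.6 × 430 × 1.177 = 303.6 MPa.
φR_n = 0.75 × 303.6 × 3224 × 10⁻³ = 734.1 kN.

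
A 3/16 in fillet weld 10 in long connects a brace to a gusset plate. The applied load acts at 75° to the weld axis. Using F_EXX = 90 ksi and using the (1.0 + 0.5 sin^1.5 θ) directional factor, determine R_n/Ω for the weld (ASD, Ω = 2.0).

R_n/Ω ≈ 52.8 kips

t_e = 0.707 × 0.1875 = 0.1326 in; A_we = 0.1326 × 10 = 1.326 in².
Directional factor: 1.0 + 0.5 sin^1.5(75°) = 1.475.
F_nw = 0.6 × 90 × 1.475 = 79.63 ksi.
R_n/Ω = (79.63 × 1.326) / 2.0 = 52.78 kips.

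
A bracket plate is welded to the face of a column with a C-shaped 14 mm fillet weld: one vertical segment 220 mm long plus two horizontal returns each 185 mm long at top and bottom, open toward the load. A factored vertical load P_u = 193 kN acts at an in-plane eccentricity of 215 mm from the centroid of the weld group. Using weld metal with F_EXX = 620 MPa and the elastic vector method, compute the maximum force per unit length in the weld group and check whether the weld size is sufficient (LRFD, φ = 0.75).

Total weld length L_w = 590 mm. Treat welds as unit-width lines.
Centroid: x̄ = 2×185×92.5 / 590 = 58.01 mm from the vertical weld.
Polar moment about centroid: J = I_x + I_y = [220³/12 + 2×185×110²] + [220×58.01² + 2(185³/12 + 185×34.49²)] = 7600000 mm³.
Direct shear f_v = P/L_w = 193×10³ / 590 = 327.1 N/mm (vertical).
Torsion M = P·e = 193×10³ × 215 = 41495000 N·mm.
Critical point at (x, y) = (127, 110) from centroid. f_tx = M·y/J = 600.6 N/mm; f_ty = M·x/J = 693.4 N/mm.
Resultant f_max = √[f_tx² + (f_v + f_ty)²] = √[600.6² + (327.1 + 693.4)²] = 1184 N/mm.
Capacity per unit length: φr_n = 0.75 × 0.6 × 620 × (0.707 × 14) = 2762 N/mm.
1184 ≤ 2762 → adequate.

f_max ≈ 1180 N/mm; adequate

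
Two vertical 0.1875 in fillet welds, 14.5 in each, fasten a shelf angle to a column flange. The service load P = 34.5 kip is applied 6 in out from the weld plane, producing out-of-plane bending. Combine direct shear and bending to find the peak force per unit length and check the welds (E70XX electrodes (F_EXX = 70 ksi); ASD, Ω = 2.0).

L_w = 2 × 14.5 = 29 in; section modulus (unit throat) S = 2 × L²/6 = 70.08 in².
Direct shear f_v = P/L_w = 34.5/29 = 1.19 kip/in.
Moment M = P × e = 34.5 × 6 = 207 kip·in; bending f_b = M/S = 2.954 kip/in.
f_max = √(f_v² + f_b²) = √(1.19² + 2.954²) = 3.184 kip/in.
r_n/Ω = (1/2.0) × 0.6 × 70 × (0.707 × 0.1875) = 2.784 kip/in → NOT adequate.

f_max ≈ 3.18 kip/in; NOT adequate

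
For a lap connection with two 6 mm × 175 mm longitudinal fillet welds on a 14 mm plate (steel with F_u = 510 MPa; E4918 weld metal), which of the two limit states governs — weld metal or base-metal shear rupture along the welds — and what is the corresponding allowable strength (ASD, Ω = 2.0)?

E49XX → F_EXX = 490 MPa.
t_e = 0.707 × 6 = 4.242 mm; L = 350 mm.
Weld metal: R_n/Ω = (1/2.0) × 0.6 × 490 × 4.242 × 350 × 10⁻³ = 218.3 kN.
Base metal (shear rupture): R_n/Ω = (1/2.0) × 0.6 × 510 × 14 × 350 × 10⁻³ = 749.7 kN.
Governing: weld metal.

R_n/Ω ≈ 218 kN (weld metal governs)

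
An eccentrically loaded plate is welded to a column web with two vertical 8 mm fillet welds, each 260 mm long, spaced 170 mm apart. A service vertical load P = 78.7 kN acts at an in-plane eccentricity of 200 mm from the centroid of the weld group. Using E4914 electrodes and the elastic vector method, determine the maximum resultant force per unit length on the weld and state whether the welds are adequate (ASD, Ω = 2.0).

E49XX → F_EXX = 490 MPa.
Total weld length L_w = 520 mm. Treat welds as unit-width lines.
Polar moment about centroid: J = 2[d³/12 + d(b/2)²] = 2[260³/12 + 260×85²] = 6686000 mm³.
Direct shear f_v = P/L_w = 78.7×10³ / 520 = 151.3 N/mm (vertical).
Torsion M = P·e = 78.7×10³ × 200 = 15740000 N·mm.
Critical point at (x, y) = (85, 130) from centroid. f_tx = M·y/J = 306 N/mm; f_ty = M·x/J = 200.1 N/mm.
Resultant f_max = √[f_tx² + (f_v + f_ty)²] = √[306² + (151.3 + 200.1)²] = 466 N/mm.
Capacity per unit length: r_n/Ω = (1/2.0) × 0.6 × 490 × (0.707 × 8) = 831.4 N/mm.
466 ≤ 831.4 → adequate.

f_max ≈ 466 N/mm; adequate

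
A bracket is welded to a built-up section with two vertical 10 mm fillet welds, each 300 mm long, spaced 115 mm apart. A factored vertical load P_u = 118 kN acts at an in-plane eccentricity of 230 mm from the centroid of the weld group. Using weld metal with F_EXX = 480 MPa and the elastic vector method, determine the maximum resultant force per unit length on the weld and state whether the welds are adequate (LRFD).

Total weld length L_w = 600 mm. Treat welds as unit-width lines.
Polar moment about centroid: J = 2[d³/12 + d(b/2)²] = 2[300³/12 + 300×57.5²] = 6484000 mm³.
Direct shear f_v = P/L_w = 118×10³ / 600 = 196.7 N/mm (vertical).
Torsion M = P·e = 118×10³ × 230 = 27140000 N·mm.
Critical point at (x, y) = (57.5, 150) from centroid. f_tx = M·y/J = 627.9 N/mm; f_ty = M·x/J = 240.7 N/mm.
Resultant f_max = √[f_tx² + (f_v + f_ty)²] = √[627.9² + (196.7 + 240.7)²] = 765.2 N/mm.
Capacity per unit length: φr_n = 0.75 × 0.6 × 480 × (0.707 × 10) = 1527 N/mm.
765.2 ≤ 1527 → adequate.

f_max ≈ 765 N/mm; adequate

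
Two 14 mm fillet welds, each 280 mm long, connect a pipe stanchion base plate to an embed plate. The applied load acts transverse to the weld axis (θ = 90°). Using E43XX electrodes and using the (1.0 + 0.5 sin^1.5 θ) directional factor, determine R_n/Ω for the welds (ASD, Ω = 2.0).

R_n/Ω ≈ 1070 kN

E43XX → F_EXX = 430 MPa.
t_e = 0.707 × 14 = 9.898 mm; A_we = 9.898 × 560 = 5543 mm².
Directional factor: 1.0 + 0.5 sin^1.5(90°) = 1.5.
F_nw = 0.6 × 430 × 1.5 = 387 MPa.
R_n/Ω = (387 × 5543) / 2.0 × 10⁻³ = 1073 kN.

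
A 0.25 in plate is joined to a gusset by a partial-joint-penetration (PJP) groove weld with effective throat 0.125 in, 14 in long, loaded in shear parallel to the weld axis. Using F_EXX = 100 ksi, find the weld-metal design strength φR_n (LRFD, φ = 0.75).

Effective throat (given) t_e = 0.125 in.
A_we = 0.125 × 14 = 1.75 in².
F_nw = 0.6 F_EXX = 60 ksi.
φR_n = 0.75 × 60 × 1.75 = 78.75 kip.

φR_n ≈ 78.8 kip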